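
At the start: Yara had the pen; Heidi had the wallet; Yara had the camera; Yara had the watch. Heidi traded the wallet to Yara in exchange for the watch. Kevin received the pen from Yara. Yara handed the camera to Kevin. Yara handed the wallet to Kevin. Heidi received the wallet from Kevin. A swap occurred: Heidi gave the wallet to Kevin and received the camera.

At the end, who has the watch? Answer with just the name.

Answer: Heidi

Derivation:
Tracking all object holders:
Start: pen:Yara, wallet:Heidi, camera:Yara, watch:Yara
Event 1 (swap wallet<->watch: now wallet:Yara, watch:Heidi). State: pen:Yara, wallet:Yara, camera:Yara, watch:Heidi
Event 2 (give pen: Yara -> Kevin). State: pen:Kevin, wallet:Yara, camera:Yara, watch:Heidi
Event 3 (give camera: Yara -> Kevin). State: pen:Kevin, wallet:Yara, camera:Kevin, watch:Heidi
Event 4 (give wallet: Yara -> Kevin). State: pen:Kevin, wallet:Kevin, camera:Kevin, watch:Heidi
Event 5 (give wallet: Kevin -> Heidi). State: pen:Kevin, wallet:Heidi, camera:Kevin, watch:Heidi
Event 6 (swap wallet<->camera: now wallet:Kevin, camera:Heidi). State: pen:Kevin, wallet:Kevin, camera:Heidi, watch:Heidi

Final state: pen:Kevin, wallet:Kevin, camera:Heidi, watch:Heidi
The watch is held by Heidi.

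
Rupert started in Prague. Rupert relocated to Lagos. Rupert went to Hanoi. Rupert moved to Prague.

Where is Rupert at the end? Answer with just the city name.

Answer: Prague

Derivation:
Tracking Rupert's location:
Start: Rupert is in Prague.
After move 1: Prague -> Lagos. Rupert is in Lagos.
After move 2: Lagos -> Hanoi. Rupert is in Hanoi.
After move 3: Hanoi -> Prague. Rupert is in Prague.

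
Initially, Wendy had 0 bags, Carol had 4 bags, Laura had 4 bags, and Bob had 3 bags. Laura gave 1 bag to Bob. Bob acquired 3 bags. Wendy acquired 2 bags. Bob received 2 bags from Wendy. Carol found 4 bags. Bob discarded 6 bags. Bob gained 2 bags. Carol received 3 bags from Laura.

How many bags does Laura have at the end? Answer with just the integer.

Answer: 0

Derivation:
Tracking counts step by step:
Start: Wendy=0, Carol=4, Laura=4, Bob=3
Event 1 (Laura -> Bob, 1): Laura: 4 -> 3, Bob: 3 -> 4. State: Wendy=0, Carol=4, Laura=3, Bob=4
Event 2 (Bob +3): Bob: 4 -> 7. State: Wendy=0, Carol=4, Laura=3, Bob=7
Event 3 (Wendy +2): Wendy: 0 -> 2. State: Wendy=2, Carol=4, Laura=3, Bob=7
Event 4 (Wendy -> Bob, 2): Wendy: 2 -> 0, Bob: 7 -> 9. State: Wendy=0, Carol=4, Laura=3, Bob=9
Event 5 (Carol +4): Carol: 4 -> 8. State: Wendy=0, Carol=8, Laura=3, Bob=9
Event 6 (Bob -6): Bob: 9 -> 3. State: Wendy=0, Carol=8, Laura=3, Bob=3
Event 7 (Bob +2): Bob: 3 -> 5. State: Wendy=0, Carol=8, Laura=3, Bob=5
Event 8 (Laura -> Carol, 3): Laura: 3 -> 0, Carol: 8 -> 11. State: Wendy=0, Carol=11, Laura=0, Bob=5

Laura's final count: 0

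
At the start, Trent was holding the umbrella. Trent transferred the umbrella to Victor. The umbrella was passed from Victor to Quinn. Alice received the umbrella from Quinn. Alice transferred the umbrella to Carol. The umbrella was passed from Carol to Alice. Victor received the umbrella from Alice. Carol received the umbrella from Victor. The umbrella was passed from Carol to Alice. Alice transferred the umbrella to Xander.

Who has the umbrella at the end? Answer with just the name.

Tracking the umbrella through each event:
Start: Trent has the umbrella.
After event 1: Victor has the umbrella.
After event 2: Quinn has the umbrella.
After event 3: Alice has the umbrella.
After event 4: Carol has the umbrella.
After event 5: Alice has the umbrella.
After event 6: Victor has the umbrella.
After event 7: Carol has the umbrella.
After event 8: Alice has the umbrella.
After event 9: Xander has the umbrella.

Answer: Xander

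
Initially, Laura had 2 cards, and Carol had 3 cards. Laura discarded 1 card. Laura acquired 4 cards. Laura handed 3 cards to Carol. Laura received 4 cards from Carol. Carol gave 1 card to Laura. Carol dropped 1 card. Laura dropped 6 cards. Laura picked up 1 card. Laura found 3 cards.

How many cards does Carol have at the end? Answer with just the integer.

Tracking counts step by step:
Start: Laura=2, Carol=3
Event 1 (Laura -1): Laura: 2 -> 1. State: Laura=1, Carol=3
Event 2 (Laura +4): Laura: 1 -> 5. State: Laura=5, Carol=3
Event 3 (Laura -> Carol, 3): Laura: 5 -> 2, Carol: 3 -> 6. State: Laura=2, Carol=6
Event 4 (Carol -> Laura, 4): Carol: 6 -> 2, Laura: 2 -> 6. State: Laura=6, Carol=2
Event 5 (Carol -> Laura, 1): Carol: 2 -> 1, Laura: 6 -> 7. State: Laura=7, Carol=1
Event 6 (Carol -1): Carol: 1 -> 0. State: Laura=7, Carol=0
Event 7 (Laura -6): Laura: 7 -> 1. State: Laura=1, Carol=0
Event 8 (Laura +1): Laura: 1 -> 2. State: Laura=2, Carol=0
Event 9 (Laura +3): Laura: 2 -> 5. State: Laura=5, Carol=0

Carol's final count: 0

Answer: 0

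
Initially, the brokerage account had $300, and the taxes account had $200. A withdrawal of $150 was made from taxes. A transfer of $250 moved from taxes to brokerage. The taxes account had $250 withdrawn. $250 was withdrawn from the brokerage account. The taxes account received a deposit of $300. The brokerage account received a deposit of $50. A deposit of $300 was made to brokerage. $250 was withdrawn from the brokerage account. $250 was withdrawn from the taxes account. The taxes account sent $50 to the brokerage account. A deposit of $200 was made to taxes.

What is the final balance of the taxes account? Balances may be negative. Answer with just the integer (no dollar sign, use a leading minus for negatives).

Answer: -250

Derivation:
Tracking account balances step by step:
Start: brokerage=300, taxes=200
Event 1 (withdraw 150 from taxes): taxes: 200 - 150 = 50. Balances: brokerage=300, taxes=50
Event 2 (transfer 250 taxes -> brokerage): taxes: 50 - 250 = -200, brokerage: 300 + 250 = 550. Balances: brokerage=550, taxes=-200
Event 3 (withdraw 250 from taxes): taxes: -200 - 250 = -450. Balances: brokerage=550, taxes=-450
Event 4 (withdraw 250 from brokerage): brokerage: 550 - 250 = 300. Balances: brokerage=300, taxes=-450
Event 5 (deposit 300 to taxes): taxes: -450 + 300 = -150. Balances: brokerage=300, taxes=-150
Event 6 (deposit 50 to brokerage): brokerage: 300 + 50 = 350. Balances: brokerage=350, taxes=-150
Event 7 (deposit 300 to brokerage): brokerage: 350 + 300 = 650. Balances: brokerage=650, taxes=-150
Event 8 (withdraw 250 from brokerage): brokerage: 650 - 250 = 400. Balances: brokerage=400, taxes=-150
Event 9 (withdraw 250 from taxes): taxes: -150 - 250 = -400. Balances: brokerage=400, taxes=-400
Event 10 (transfer 50 taxes -> brokerage): taxes: -400 - 50 = -450, brokerage: 400 + 50 = 450. Balances: brokerage=450, taxes=-450
Event 11 (deposit 200 to taxes): taxes: -450 + 200 = -250. Balances: brokerage=450, taxes=-250

Final balance of taxes: -250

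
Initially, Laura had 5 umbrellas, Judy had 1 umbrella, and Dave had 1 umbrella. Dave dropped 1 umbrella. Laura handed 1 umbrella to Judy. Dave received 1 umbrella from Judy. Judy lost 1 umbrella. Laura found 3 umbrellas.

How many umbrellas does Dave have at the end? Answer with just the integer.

Tracking counts step by step:
Start: Laura=5, Judy=1, Dave=1
Event 1 (Dave -1): Dave: 1 -> 0. State: Laura=5, Judy=1, Dave=0
Event 2 (Laura -> Judy, 1): Laura: 5 -> 4, Judy: 1 -> 2. State: Laura=4, Judy=2, Dave=0
Event 3 (Judy -> Dave, 1): Judy: 2 -> 1, Dave: 0 -> 1. State: Laura=4, Judy=1, Dave=1
Event 4 (Judy -1): Judy: 1 -> 0. State: Laura=4, Judy=0, Dave=1
Event 5 (Laura +3): Laura: 4 -> 7. State: Laura=7, Judy=0, Dave=1

Dave's final count: 1

Answer: 1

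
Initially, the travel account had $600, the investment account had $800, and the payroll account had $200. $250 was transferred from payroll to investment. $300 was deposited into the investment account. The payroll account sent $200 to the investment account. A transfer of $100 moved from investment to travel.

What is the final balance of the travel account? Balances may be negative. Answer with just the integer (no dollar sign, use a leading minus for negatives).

Tracking account balances step by step:
Start: travel=600, investment=800, payroll=200
Event 1 (transfer 250 payroll -> investment): payroll: 200 - 250 = -50, investment: 800 + 250 = 1050. Balances: travel=600, investment=1050, payroll=-50
Event 2 (deposit 300 to investment): investment: 1050 + 300 = 1350. Balances: travel=600, investment=1350, payroll=-50
Event 3 (transfer 200 payroll -> investment): payroll: -50 - 200 = -250, investment: 1350 + 200 = 1550. Balances: travel=600, investment=1550, payroll=-250
Event 4 (transfer 100 investment -> travel): investment: 1550 - 100 = 1450, travel: 600 + 100 = 700. Balances: travel=700, investment=1450, payroll=-250

Final balance of travel: 700

Answer: 700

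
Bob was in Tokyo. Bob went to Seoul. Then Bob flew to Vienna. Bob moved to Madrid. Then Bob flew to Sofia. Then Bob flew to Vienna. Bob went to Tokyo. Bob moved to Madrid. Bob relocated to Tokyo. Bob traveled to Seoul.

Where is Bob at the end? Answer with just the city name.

Tracking Bob's location:
Start: Bob is in Tokyo.
After move 1: Tokyo -> Seoul. Bob is in Seoul.
After move 2: Seoul -> Vienna. Bob is in Vienna.
After move 3: Vienna -> Madrid. Bob is in Madrid.
After move 4: Madrid -> Sofia. Bob is in Sofia.
After move 5: Sofia -> Vienna. Bob is in Vienna.
After move 6: Vienna -> Tokyo. Bob is in Tokyo.
After move 7: Tokyo -> Madrid. Bob is in Madrid.
After move 8: Madrid -> Tokyo. Bob is in Tokyo.
After move 9: Tokyo -> Seoul. Bob is in Seoul.

Answer: Seoul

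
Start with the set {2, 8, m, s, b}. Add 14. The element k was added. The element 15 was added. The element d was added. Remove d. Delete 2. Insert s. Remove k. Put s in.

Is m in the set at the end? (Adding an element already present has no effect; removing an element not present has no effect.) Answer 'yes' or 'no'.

Answer: yes

Derivation:
Tracking the set through each operation:
Start: {2, 8, b, m, s}
Event 1 (add 14): added. Set: {14, 2, 8, b, m, s}
Event 2 (add k): added. Set: {14, 2, 8, b, k, m, s}
Event 3 (add 15): added. Set: {14, 15, 2, 8, b, k, m, s}
Event 4 (add d): added. Set: {14, 15, 2, 8, b, d, k, m, s}
Event 5 (remove d): removed. Set: {14, 15, 2, 8, b, k, m, s}
Event 6 (remove 2): removed. Set: {14, 15, 8, b, k, m, s}
Event 7 (add s): already present, no change. Set: {14, 15, 8, b, k, m, s}
Event 8 (remove k): removed. Set: {14, 15, 8, b, m, s}
Event 9 (add s): already present, no change. Set: {14, 15, 8, b, m, s}

Final set: {14, 15, 8, b, m, s} (size 6)
m is in the final set.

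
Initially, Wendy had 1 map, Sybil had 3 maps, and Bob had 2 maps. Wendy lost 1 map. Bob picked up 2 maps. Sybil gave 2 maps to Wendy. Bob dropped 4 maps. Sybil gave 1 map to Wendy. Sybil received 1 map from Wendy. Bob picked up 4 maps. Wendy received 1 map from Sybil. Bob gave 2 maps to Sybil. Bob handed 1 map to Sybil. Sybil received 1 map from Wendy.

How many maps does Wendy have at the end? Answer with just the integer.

Tracking counts step by step:
Start: Wendy=1, Sybil=3, Bob=2
Event 1 (Wendy -1): Wendy: 1 -> 0. State: Wendy=0, Sybil=3, Bob=2
Event 2 (Bob +2): Bob: 2 -> 4. State: Wendy=0, Sybil=3, Bob=4
Event 3 (Sybil -> Wendy, 2): Sybil: 3 -> 1, Wendy: 0 -> 2. State: Wendy=2, Sybil=1, Bob=4
Event 4 (Bob -4): Bob: 4 -> 0. State: Wendy=2, Sybil=1, Bob=0
Event 5 (Sybil -> Wendy, 1): Sybil: 1 -> 0, Wendy: 2 -> 3. State: Wendy=3, Sybil=0, Bob=0
Event 6 (Wendy -> Sybil, 1): Wendy: 3 -> 2, Sybil: 0 -> 1. State: Wendy=2, Sybil=1, Bob=0
Event 7 (Bob +4): Bob: 0 -> 4. State: Wendy=2, Sybil=1, Bob=4
Event 8 (Sybil -> Wendy, 1): Sybil: 1 -> 0, Wendy: 2 -> 3. State: Wendy=3, Sybil=0, Bob=4
Event 9 (Bob -> Sybil, 2): Bob: 4 -> 2, Sybil: 0 -> 2. State: Wendy=3, Sybil=2, Bob=2
Event 10 (Bob -> Sybil, 1): Bob: 2 -> 1, Sybil: 2 -> 3. State: Wendy=3, Sybil=3, Bob=1
Event 11 (Wendy -> Sybil, 1): Wendy: 3 -> 2, Sybil: 3 -> 4. State: Wendy=2, Sybil=4, Bob=1

Wendy's final count: 2

Answer: 2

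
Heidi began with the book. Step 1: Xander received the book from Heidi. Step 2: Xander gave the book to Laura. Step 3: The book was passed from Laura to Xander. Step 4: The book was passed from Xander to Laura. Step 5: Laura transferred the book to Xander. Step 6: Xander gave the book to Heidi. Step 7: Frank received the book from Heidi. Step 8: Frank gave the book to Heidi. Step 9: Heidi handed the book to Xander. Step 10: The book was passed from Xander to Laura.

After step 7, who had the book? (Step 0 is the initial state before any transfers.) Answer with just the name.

Tracking the book holder through step 7:
After step 0 (start): Heidi
After step 1: Xander
After step 2: Laura
After step 3: Xander
After step 4: Laura
After step 5: Xander
After step 6: Heidi
After step 7: Frank

At step 7, the holder is Frank.

Answer: Frank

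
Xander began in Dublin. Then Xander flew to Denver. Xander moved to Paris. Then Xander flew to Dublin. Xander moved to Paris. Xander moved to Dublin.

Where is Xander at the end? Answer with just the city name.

Answer: Dublin

Derivation:
Tracking Xander's location:
Start: Xander is in Dublin.
After move 1: Dublin -> Denver. Xander is in Denver.
After move 2: Denver -> Paris. Xander is in Paris.
After move 3: Paris -> Dublin. Xander is in Dublin.
After move 4: Dublin -> Paris. Xander is in Paris.
After move 5: Paris -> Dublin. Xander is in Dublin.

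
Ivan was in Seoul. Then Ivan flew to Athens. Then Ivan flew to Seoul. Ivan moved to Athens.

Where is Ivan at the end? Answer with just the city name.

Tracking Ivan's location:
Start: Ivan is in Seoul.
After move 1: Seoul -> Athens. Ivan is in Athens.
After move 2: Athens -> Seoul. Ivan is in Seoul.
After move 3: Seoul -> Athens. Ivan is in Athens.

Answer: Athens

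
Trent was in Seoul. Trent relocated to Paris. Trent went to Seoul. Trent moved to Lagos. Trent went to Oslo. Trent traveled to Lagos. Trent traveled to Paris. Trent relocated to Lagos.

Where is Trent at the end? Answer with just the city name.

Tracking Trent's location:
Start: Trent is in Seoul.
After move 1: Seoul -> Paris. Trent is in Paris.
After move 2: Paris -> Seoul. Trent is in Seoul.
After move 3: Seoul -> Lagos. Trent is in Lagos.
After move 4: Lagos -> Oslo. Trent is in Oslo.
After move 5: Oslo -> Lagos. Trent is in Lagos.
After move 6: Lagos -> Paris. Trent is in Paris.
After move 7: Paris -> Lagos. Trent is in Lagos.

Answer: Lagos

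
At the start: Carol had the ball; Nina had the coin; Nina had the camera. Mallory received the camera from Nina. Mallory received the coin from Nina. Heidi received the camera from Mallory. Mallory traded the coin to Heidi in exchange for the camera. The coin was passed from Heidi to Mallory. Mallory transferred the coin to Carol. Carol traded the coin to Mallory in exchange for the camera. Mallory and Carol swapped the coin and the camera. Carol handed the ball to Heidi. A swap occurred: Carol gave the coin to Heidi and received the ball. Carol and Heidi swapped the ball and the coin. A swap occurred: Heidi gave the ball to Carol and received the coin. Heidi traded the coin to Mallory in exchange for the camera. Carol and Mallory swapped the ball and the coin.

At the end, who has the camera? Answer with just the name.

Answer: Heidi

Derivation:
Tracking all object holders:
Start: ball:Carol, coin:Nina, camera:Nina
Event 1 (give camera: Nina -> Mallory). State: ball:Carol, coin:Nina, camera:Mallory
Event 2 (give coin: Nina -> Mallory). State: ball:Carol, coin:Mallory, camera:Mallory
Event 3 (give camera: Mallory -> Heidi). State: ball:Carol, coin:Mallory, camera:Heidi
Event 4 (swap coin<->camera: now coin:Heidi, camera:Mallory). State: ball:Carol, coin:Heidi, camera:Mallory
Event 5 (give coin: Heidi -> Mallory). State: ball:Carol, coin:Mallory, camera:Mallory
Event 6 (give coin: Mallory -> Carol). State: ball:Carol, coin:Carol, camera:Mallory
Event 7 (swap coin<->camera: now coin:Mallory, camera:Carol). State: ball:Carol, coin:Mallory, camera:Carol
Event 8 (swap coin<->camera: now coin:Carol, camera:Mallory). State: ball:Carol, coin:Carol, camera:Mallory
Event 9 (give ball: Carol -> Heidi). State: ball:Heidi, coin:Carol, camera:Mallory
Event 10 (swap coin<->ball: now coin:Heidi, ball:Carol). State: ball:Carol, coin:Heidi, camera:Mallory
Event 11 (swap ball<->coin: now ball:Heidi, coin:Carol). State: ball:Heidi, coin:Carol, camera:Mallory
Event 12 (swap ball<->coin: now ball:Carol, coin:Heidi). State: ball:Carol, coin:Heidi, camera:Mallory
Event 13 (swap coin<->camera: now coin:Mallory, camera:Heidi). State: ball:Carol, coin:Mallory, camera:Heidi
Event 14 (swap ball<->coin: now ball:Mallory, coin:Carol). State: ball:Mallory, coin:Carol, camera:Heidi

Final state: ball:Mallory, coin:Carol, camera:Heidi
The camera is held by Heidi.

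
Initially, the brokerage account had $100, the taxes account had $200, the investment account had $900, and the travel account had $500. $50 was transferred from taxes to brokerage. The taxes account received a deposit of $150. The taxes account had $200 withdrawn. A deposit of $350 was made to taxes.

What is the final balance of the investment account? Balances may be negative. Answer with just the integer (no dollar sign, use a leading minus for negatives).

Tracking account balances step by step:
Start: brokerage=100, taxes=200, investment=900, travel=500
Event 1 (transfer 50 taxes -> brokerage): taxes: 200 - 50 = 150, brokerage: 100 + 50 = 150. Balances: brokerage=150, taxes=150, investment=900, travel=500
Event 2 (deposit 150 to taxes): taxes: 150 + 150 = 300. Balances: brokerage=150, taxes=300, investment=900, travel=500
Event 3 (withdraw 200 from taxes): taxes: 300 - 200 = 100. Balances: brokerage=150, taxes=100, investment=900, travel=500
Event 4 (deposit 350 to taxes): taxes: 100 + 350 = 450. Balances: brokerage=150, taxes=450, investment=900, travel=500

Final balance of investment: 900

Answer: 900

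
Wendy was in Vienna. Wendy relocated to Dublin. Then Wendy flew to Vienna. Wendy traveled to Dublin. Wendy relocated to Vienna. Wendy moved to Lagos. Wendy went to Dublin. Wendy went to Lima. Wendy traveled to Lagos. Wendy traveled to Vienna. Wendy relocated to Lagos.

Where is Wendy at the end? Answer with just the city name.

Tracking Wendy's location:
Start: Wendy is in Vienna.
After move 1: Vienna -> Dublin. Wendy is in Dublin.
After move 2: Dublin -> Vienna. Wendy is in Vienna.
After move 3: Vienna -> Dublin. Wendy is in Dublin.
After move 4: Dublin -> Vienna. Wendy is in Vienna.
After move 5: Vienna -> Lagos. Wendy is in Lagos.
After move 6: Lagos -> Dublin. Wendy is in Dublin.
After move 7: Dublin -> Lima. Wendy is in Lima.
After move 8: Lima -> Lagos. Wendy is in Lagos.
After move 9: Lagos -> Vienna. Wendy is in Vienna.
After move 10: Vienna -> Lagos. Wendy is in Lagos.

Answer: Lagos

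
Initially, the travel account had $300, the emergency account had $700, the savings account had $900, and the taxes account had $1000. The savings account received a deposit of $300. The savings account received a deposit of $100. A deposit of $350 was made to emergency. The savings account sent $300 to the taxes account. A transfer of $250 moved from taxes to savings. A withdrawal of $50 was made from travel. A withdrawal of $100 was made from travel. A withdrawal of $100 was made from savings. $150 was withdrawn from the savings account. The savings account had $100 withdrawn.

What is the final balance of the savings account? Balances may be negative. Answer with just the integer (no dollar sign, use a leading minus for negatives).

Answer: 900

Derivation:
Tracking account balances step by step:
Start: travel=300, emergency=700, savings=900, taxes=1000
Event 1 (deposit 300 to savings): savings: 900 + 300 = 1200. Balances: travel=300, emergency=700, savings=1200, taxes=1000
Event 2 (deposit 100 to savings): savings: 1200 + 100 = 1300. Balances: travel=300, emergency=700, savings=1300, taxes=1000
Event 3 (deposit 350 to emergency): emergency: 700 + 350 = 1050. Balances: travel=300, emergency=1050, savings=1300, taxes=1000
Event 4 (transfer 300 savings -> taxes): savings: 1300 - 300 = 1000, taxes: 1000 + 300 = 1300. Balances: travel=300, emergency=1050, savings=1000, taxes=1300
Event 5 (transfer 250 taxes -> savings): taxes: 1300 - 250 = 1050, savings: 1000 + 250 = 1250. Balances: travel=300, emergency=1050, savings=1250, taxes=1050
Event 6 (withdraw 50 from travel): travel: 300 - 50 = 250. Balances: travel=250, emergency=1050, savings=1250, taxes=1050
Event 7 (withdraw 100 from travel): travel: 250 - 100 = 150. Balances: travel=150, emergency=1050, savings=1250, taxes=1050
Event 8 (withdraw 100 from savings): savings: 1250 - 100 = 1150. Balances: travel=150, emergency=1050, savings=1150, taxes=1050
Event 9 (withdraw 150 from savings): savings: 1150 - 150 = 1000. Balances: travel=150, emergency=1050, savings=1000, taxes=1050
Event 10 (withdraw 100 from savings): savings: 1000 - 100 = 900. Balances: travel=150, emergency=1050, savings=900, taxes=1050

Final balance of savings: 900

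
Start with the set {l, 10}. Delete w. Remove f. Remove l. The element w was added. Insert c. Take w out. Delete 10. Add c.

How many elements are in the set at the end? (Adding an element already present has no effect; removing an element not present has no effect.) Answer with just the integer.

Answer: 1

Derivation:
Tracking the set through each operation:
Start: {10, l}
Event 1 (remove w): not present, no change. Set: {10, l}
Event 2 (remove f): not present, no change. Set: {10, l}
Event 3 (remove l): removed. Set: {10}
Event 4 (add w): added. Set: {10, w}
Event 5 (add c): added. Set: {10, c, w}
Event 6 (remove w): removed. Set: {10, c}
Event 7 (remove 10): removed. Set: {c}
Event 8 (add c): already present, no change. Set: {c}

Final set: {c} (size 1)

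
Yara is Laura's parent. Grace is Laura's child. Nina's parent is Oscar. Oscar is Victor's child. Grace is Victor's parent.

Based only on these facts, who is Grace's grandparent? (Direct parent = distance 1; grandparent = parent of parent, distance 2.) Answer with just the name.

Answer: Yara

Derivation:
Reconstructing the parent chain from the given facts:
  Yara -> Laura -> Grace -> Victor -> Oscar -> Nina
(each arrow means 'parent of the next')
Positions in the chain (0 = top):
  position of Yara: 0
  position of Laura: 1
  position of Grace: 2
  position of Victor: 3
  position of Oscar: 4
  position of Nina: 5

Grace is at position 2; the grandparent is 2 steps up the chain, i.e. position 0: Yara.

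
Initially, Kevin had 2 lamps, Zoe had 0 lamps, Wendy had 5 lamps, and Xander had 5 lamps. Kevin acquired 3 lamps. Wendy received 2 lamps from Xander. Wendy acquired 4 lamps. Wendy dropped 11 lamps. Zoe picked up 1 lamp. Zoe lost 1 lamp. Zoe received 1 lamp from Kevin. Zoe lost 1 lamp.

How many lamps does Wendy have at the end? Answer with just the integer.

Tracking counts step by step:
Start: Kevin=2, Zoe=0, Wendy=5, Xander=5
Event 1 (Kevin +3): Kevin: 2 -> 5. State: Kevin=5, Zoe=0, Wendy=5, Xander=5
Event 2 (Xander -> Wendy, 2): Xander: 5 -> 3, Wendy: 5 -> 7. State: Kevin=5, Zoe=0, Wendy=7, Xander=3
Event 3 (Wendy +4): Wendy: 7 -> 11. State: Kevin=5, Zoe=0, Wendy=11, Xander=3
Event 4 (Wendy -11): Wendy: 11 -> 0. State: Kevin=5, Zoe=0, Wendy=0, Xander=3
Event 5 (Zoe +1): Zoe: 0 -> 1. State: Kevin=5, Zoe=1, Wendy=0, Xander=3
Event 6 (Zoe -1): Zoe: 1 -> 0. State: Kevin=5, Zoe=0, Wendy=0, Xander=3
Event 7 (Kevin -> Zoe, 1): Kevin: 5 -> 4, Zoe: 0 -> 1. State: Kevin=4, Zoe=1, Wendy=0, Xander=3
Event 8 (Zoe -1): Zoe: 1 -> 0. State: Kevin=4, Zoe=0, Wendy=0, Xander=3

Wendy's final count: 0

Answer: 0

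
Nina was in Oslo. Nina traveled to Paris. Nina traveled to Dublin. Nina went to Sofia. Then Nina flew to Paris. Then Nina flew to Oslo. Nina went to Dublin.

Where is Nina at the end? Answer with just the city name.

Answer: Dublin

Derivation:
Tracking Nina's location:
Start: Nina is in Oslo.
After move 1: Oslo -> Paris. Nina is in Paris.
After move 2: Paris -> Dublin. Nina is in Dublin.
After move 3: Dublin -> Sofia. Nina is in Sofia.
After move 4: Sofia -> Paris. Nina is in Paris.
After move 5: Paris -> Oslo. Nina is in Oslo.
After move 6: Oslo -> Dublin. Nina is in Dublin.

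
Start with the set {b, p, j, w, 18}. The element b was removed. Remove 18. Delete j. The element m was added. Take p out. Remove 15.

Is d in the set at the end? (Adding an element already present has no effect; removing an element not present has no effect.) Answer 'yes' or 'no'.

Tracking the set through each operation:
Start: {18, b, j, p, w}
Event 1 (remove b): removed. Set: {18, j, p, w}
Event 2 (remove 18): removed. Set: {j, p, w}
Event 3 (remove j): removed. Set: {p, w}
Event 4 (add m): added. Set: {m, p, w}
Event 5 (remove p): removed. Set: {m, w}
Event 6 (remove 15): not present, no change. Set: {m, w}

Final set: {m, w} (size 2)
d is NOT in the final set.

Answer: no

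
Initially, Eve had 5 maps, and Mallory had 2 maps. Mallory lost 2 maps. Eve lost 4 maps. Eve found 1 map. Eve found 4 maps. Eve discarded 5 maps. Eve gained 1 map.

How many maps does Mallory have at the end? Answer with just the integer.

Answer: 0

Derivation:
Tracking counts step by step:
Start: Eve=5, Mallory=2
Event 1 (Mallory -2): Mallory: 2 -> 0. State: Eve=5, Mallory=0
Event 2 (Eve -4): Eve: 5 -> 1. State: Eve=1, Mallory=0
Event 3 (Eve +1): Eve: 1 -> 2. State: Eve=2, Mallory=0
Event 4 (Eve +4): Eve: 2 -> 6. State: Eve=6, Mallory=0
Event 5 (Eve -5): Eve: 6 -> 1. State: Eve=1, Mallory=0
Event 6 (Eve +1): Eve: 1 -> 2. State: Eve=2, Mallory=0

Mallory's final count: 0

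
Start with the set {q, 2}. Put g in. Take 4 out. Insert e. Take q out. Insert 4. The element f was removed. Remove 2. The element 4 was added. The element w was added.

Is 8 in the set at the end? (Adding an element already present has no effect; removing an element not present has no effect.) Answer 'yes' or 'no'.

Tracking the set through each operation:
Start: {2, q}
Event 1 (add g): added. Set: {2, g, q}
Event 2 (remove 4): not present, no change. Set: {2, g, q}
Event 3 (add e): added. Set: {2, e, g, q}
Event 4 (remove q): removed. Set: {2, e, g}
Event 5 (add 4): added. Set: {2, 4, e, g}
Event 6 (remove f): not present, no change. Set: {2, 4, e, g}
Event 7 (remove 2): removed. Set: {4, e, g}
Event 8 (add 4): already present, no change. Set: {4, e, g}
Event 9 (add w): added. Set: {4, e, g, w}

Final set: {4, e, g, w} (size 4)
8 is NOT in the final set.

Answer: no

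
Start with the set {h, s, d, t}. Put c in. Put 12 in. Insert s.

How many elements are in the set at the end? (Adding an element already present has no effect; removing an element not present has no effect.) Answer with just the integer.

Answer: 6

Derivation:
Tracking the set through each operation:
Start: {d, h, s, t}
Event 1 (add c): added. Set: {c, d, h, s, t}
Event 2 (add 12): added. Set: {12, c, d, h, s, t}
Event 3 (add s): already present, no change. Set: {12, c, d, h, s, t}

Final set: {12, c, d, h, s, t} (size 6)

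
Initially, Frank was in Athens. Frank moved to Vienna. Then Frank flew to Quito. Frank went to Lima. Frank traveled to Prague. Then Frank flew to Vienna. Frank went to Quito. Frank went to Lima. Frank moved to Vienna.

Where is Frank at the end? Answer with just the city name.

Tracking Frank's location:
Start: Frank is in Athens.
After move 1: Athens -> Vienna. Frank is in Vienna.
After move 2: Vienna -> Quito. Frank is in Quito.
After move 3: Quito -> Lima. Frank is in Lima.
After move 4: Lima -> Prague. Frank is in Prague.
After move 5: Prague -> Vienna. Frank is in Vienna.
After move 6: Vienna -> Quito. Frank is in Quito.
After move 7: Quito -> Lima. Frank is in Lima.
After move 8: Lima -> Vienna. Frank is in Vienna.

Answer: Vienna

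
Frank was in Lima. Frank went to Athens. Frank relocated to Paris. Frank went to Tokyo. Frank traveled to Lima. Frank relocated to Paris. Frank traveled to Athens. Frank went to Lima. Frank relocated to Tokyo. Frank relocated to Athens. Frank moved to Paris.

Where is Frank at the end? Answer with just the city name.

Tracking Frank's location:
Start: Frank is in Lima.
After move 1: Lima -> Athens. Frank is in Athens.
After move 2: Athens -> Paris. Frank is in Paris.
After move 3: Paris -> Tokyo. Frank is in Tokyo.
After move 4: Tokyo -> Lima. Frank is in Lima.
After move 5: Lima -> Paris. Frank is in Paris.
After move 6: Paris -> Athens. Frank is in Athens.
After move 7: Athens -> Lima. Frank is in Lima.
After move 8: Lima -> Tokyo. Frank is in Tokyo.
After move 9: Tokyo -> Athens. Frank is in Athens.
After move 10: Athens -> Paris. Frank is in Paris.

Answer: Paris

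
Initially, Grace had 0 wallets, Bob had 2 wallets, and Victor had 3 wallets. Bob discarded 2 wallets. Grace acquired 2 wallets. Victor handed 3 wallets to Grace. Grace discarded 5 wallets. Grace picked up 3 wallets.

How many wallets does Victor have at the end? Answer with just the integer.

Tracking counts step by step:
Start: Grace=0, Bob=2, Victor=3
Event 1 (Bob -2): Bob: 2 -> 0. State: Grace=0, Bob=0, Victor=3
Event 2 (Grace +2): Grace: 0 -> 2. State: Grace=2, Bob=0, Victor=3
Event 3 (Victor -> Grace, 3): Victor: 3 -> 0, Grace: 2 -> 5. State: Grace=5, Bob=0, Victor=0
Event 4 (Grace -5): Grace: 5 -> 0. State: Grace=0, Bob=0, Victor=0
Event 5 (Grace +3): Grace: 0 -> 3. State: Grace=3, Bob=0, Victor=0

Victor's final count: 0

Answer: 0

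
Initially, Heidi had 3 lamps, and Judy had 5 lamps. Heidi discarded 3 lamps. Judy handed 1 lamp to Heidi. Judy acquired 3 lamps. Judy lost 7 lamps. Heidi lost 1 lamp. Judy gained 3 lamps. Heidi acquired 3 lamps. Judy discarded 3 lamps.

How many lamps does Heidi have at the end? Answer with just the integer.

Tracking counts step by step:
Start: Heidi=3, Judy=5
Event 1 (Heidi -3): Heidi: 3 -> 0. State: Heidi=0, Judy=5
Event 2 (Judy -> Heidi, 1): Judy: 5 -> 4, Heidi: 0 -> 1. State: Heidi=1, Judy=4
Event 3 (Judy +3): Judy: 4 -> 7. State: Heidi=1, Judy=7
Event 4 (Judy -7): Judy: 7 -> 0. State: Heidi=1, Judy=0
Event 5 (Heidi -1): Heidi: 1 -> 0. State: Heidi=0, Judy=0
Event 6 (Judy +3): Judy: 0 -> 3. State: Heidi=0, Judy=3
Event 7 (Heidi +3): Heidi: 0 -> 3. State: Heidi=3, Judy=3
Event 8 (Judy -3): Judy: 3 -> 0. State: Heidi=3, Judy=0

Heidi's final count: 3

Answer: 3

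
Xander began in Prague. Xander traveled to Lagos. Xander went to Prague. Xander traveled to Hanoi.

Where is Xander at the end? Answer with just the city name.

Answer: Hanoi

Derivation:
Tracking Xander's location:
Start: Xander is in Prague.
After move 1: Prague -> Lagos. Xander is in Lagos.
After move 2: Lagos -> Prague. Xander is in Prague.
After move 3: Prague -> Hanoi. Xander is in Hanoi.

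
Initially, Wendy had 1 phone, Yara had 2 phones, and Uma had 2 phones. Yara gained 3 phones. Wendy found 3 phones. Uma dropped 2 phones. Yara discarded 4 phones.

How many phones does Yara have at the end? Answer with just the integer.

Answer: 1

Derivation:
Tracking counts step by step:
Start: Wendy=1, Yara=2, Uma=2
Event 1 (Yara +3): Yara: 2 -> 5. State: Wendy=1, Yara=5, Uma=2
Event 2 (Wendy +3): Wendy: 1 -> 4. State: Wendy=4, Yara=5, Uma=2
Event 3 (Uma -2): Uma: 2 -> 0. State: Wendy=4, Yara=5, Uma=0
Event 4 (Yara -4): Yara: 5 -> 1. State: Wendy=4, Yara=1, Uma=0

Yara's final count: 1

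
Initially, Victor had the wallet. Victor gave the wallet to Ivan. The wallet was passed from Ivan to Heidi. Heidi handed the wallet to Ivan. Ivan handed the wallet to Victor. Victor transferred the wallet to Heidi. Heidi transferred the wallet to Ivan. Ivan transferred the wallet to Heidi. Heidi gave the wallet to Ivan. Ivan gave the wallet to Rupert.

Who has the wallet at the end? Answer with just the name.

Tracking the wallet through each event:
Start: Victor has the wallet.
After event 1: Ivan has the wallet.
After event 2: Heidi has the wallet.
After event 3: Ivan has the wallet.
After event 4: Victor has the wallet.
After event 5: Heidi has the wallet.
After event 6: Ivan has the wallet.
After event 7: Heidi has the wallet.
After event 8: Ivan has the wallet.
After event 9: Rupert has the wallet.

Answer: Rupert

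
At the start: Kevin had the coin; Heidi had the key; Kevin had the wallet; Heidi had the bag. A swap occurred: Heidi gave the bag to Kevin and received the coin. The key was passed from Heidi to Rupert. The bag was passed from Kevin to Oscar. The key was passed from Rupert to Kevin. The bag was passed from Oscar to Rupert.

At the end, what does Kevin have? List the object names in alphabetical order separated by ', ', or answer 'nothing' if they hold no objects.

Tracking all object holders:
Start: coin:Kevin, key:Heidi, wallet:Kevin, bag:Heidi
Event 1 (swap bag<->coin: now bag:Kevin, coin:Heidi). State: coin:Heidi, key:Heidi, wallet:Kevin, bag:Kevin
Event 2 (give key: Heidi -> Rupert). State: coin:Heidi, key:Rupert, wallet:Kevin, bag:Kevin
Event 3 (give bag: Kevin -> Oscar). State: coin:Heidi, key:Rupert, wallet:Kevin, bag:Oscar
Event 4 (give key: Rupert -> Kevin). State: coin:Heidi, key:Kevin, wallet:Kevin, bag:Oscar
Event 5 (give bag: Oscar -> Rupert). State: coin:Heidi, key:Kevin, wallet:Kevin, bag:Rupert

Final state: coin:Heidi, key:Kevin, wallet:Kevin, bag:Rupert
Kevin holds: key, wallet.

Answer: key, wallet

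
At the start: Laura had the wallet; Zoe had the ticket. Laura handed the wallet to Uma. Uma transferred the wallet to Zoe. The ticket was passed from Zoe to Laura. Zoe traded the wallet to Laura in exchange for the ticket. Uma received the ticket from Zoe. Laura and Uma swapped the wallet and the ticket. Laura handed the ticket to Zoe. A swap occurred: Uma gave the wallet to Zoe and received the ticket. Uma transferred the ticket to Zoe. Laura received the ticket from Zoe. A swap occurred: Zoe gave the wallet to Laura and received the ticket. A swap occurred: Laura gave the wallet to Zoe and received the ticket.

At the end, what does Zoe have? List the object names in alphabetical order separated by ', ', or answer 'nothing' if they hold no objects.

Tracking all object holders:
Start: wallet:Laura, ticket:Zoe
Event 1 (give wallet: Laura -> Uma). State: wallet:Uma, ticket:Zoe
Event 2 (give wallet: Uma -> Zoe). State: wallet:Zoe, ticket:Zoe
Event 3 (give ticket: Zoe -> Laura). State: wallet:Zoe, ticket:Laura
Event 4 (swap wallet<->ticket: now wallet:Laura, ticket:Zoe). State: wallet:Laura, ticket:Zoe
Event 5 (give ticket: Zoe -> Uma). State: wallet:Laura, ticket:Uma
Event 6 (swap wallet<->ticket: now wallet:Uma, ticket:Laura). State: wallet:Uma, ticket:Laura
Event 7 (give ticket: Laura -> Zoe). State: wallet:Uma, ticket:Zoe
Event 8 (swap wallet<->ticket: now wallet:Zoe, ticket:Uma). State: wallet:Zoe, ticket:Uma
Event 9 (give ticket: Uma -> Zoe). State: wallet:Zoe, ticket:Zoe
Event 10 (give ticket: Zoe -> Laura). State: wallet:Zoe, ticket:Laura
Event 11 (swap wallet<->ticket: now wallet:Laura, ticket:Zoe). State: wallet:Laura, ticket:Zoe
Event 12 (swap wallet<->ticket: now wallet:Zoe, ticket:Laura). State: wallet:Zoe, ticket:Laura

Final state: wallet:Zoe, ticket:Laura
Zoe holds: wallet.

Answer: wallet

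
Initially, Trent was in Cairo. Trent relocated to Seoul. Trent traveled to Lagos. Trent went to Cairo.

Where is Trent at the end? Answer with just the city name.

Tracking Trent's location:
Start: Trent is in Cairo.
After move 1: Cairo -> Seoul. Trent is in Seoul.
After move 2: Seoul -> Lagos. Trent is in Lagos.
After move 3: Lagos -> Cairo. Trent is in Cairo.

Answer: Cairo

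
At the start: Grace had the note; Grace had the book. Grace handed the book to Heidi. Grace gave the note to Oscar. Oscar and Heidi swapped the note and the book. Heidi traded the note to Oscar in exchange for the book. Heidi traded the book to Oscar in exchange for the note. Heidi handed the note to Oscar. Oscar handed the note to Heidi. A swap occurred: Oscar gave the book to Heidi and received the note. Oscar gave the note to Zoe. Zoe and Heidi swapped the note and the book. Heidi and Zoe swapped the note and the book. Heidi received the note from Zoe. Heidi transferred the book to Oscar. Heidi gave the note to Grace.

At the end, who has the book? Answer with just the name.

Answer: Oscar

Derivation:
Tracking all object holders:
Start: note:Grace, book:Grace
Event 1 (give book: Grace -> Heidi). State: note:Grace, book:Heidi
Event 2 (give note: Grace -> Oscar). State: note:Oscar, book:Heidi
Event 3 (swap note<->book: now note:Heidi, book:Oscar). State: note:Heidi, book:Oscar
Event 4 (swap note<->book: now note:Oscar, book:Heidi). State: note:Oscar, book:Heidi
Event 5 (swap book<->note: now book:Oscar, note:Heidi). State: note:Heidi, book:Oscar
Event 6 (give note: Heidi -> Oscar). State: note:Oscar, book:Oscar
Event 7 (give note: Oscar -> Heidi). State: note:Heidi, book:Oscar
Event 8 (swap book<->note: now book:Heidi, note:Oscar). State: note:Oscar, book:Heidi
Event 9 (give note: Oscar -> Zoe). State: note:Zoe, book:Heidi
Event 10 (swap note<->book: now note:Heidi, book:Zoe). State: note:Heidi, book:Zoe
Event 11 (swap note<->book: now note:Zoe, book:Heidi). State: note:Zoe, book:Heidi
Event 12 (give note: Zoe -> Heidi). State: note:Heidi, book:Heidi
Event 13 (give book: Heidi -> Oscar). State: note:Heidi, book:Oscar
Event 14 (give note: Heidi -> Grace). State: note:Grace, book:Oscar

Final state: note:Grace, book:Oscar
The book is held by Oscar.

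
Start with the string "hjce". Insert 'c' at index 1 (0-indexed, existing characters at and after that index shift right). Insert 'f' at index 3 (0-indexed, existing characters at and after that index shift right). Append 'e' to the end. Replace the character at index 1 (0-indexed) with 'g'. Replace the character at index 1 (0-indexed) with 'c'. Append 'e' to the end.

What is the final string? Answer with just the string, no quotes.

Answer: hcjfceee

Derivation:
Applying each edit step by step:
Start: "hjce"
Op 1 (insert 'c' at idx 1): "hjce" -> "hcjce"
Op 2 (insert 'f' at idx 3): "hcjce" -> "hcjfce"
Op 3 (append 'e'): "hcjfce" -> "hcjfcee"
Op 4 (replace idx 1: 'c' -> 'g'): "hcjfcee" -> "hgjfcee"
Op 5 (replace idx 1: 'g' -> 'c'): "hgjfcee" -> "hcjfcee"
Op 6 (append 'e'): "hcjfcee" -> "hcjfceee"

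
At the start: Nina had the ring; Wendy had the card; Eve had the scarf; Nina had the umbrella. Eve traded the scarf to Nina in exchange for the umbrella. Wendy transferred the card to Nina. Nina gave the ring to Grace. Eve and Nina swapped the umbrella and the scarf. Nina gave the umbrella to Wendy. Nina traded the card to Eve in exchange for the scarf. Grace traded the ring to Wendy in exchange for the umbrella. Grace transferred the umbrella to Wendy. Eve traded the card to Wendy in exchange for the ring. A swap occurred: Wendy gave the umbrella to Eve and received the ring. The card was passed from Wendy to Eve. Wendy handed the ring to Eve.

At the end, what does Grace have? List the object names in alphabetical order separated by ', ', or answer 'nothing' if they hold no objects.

Tracking all object holders:
Start: ring:Nina, card:Wendy, scarf:Eve, umbrella:Nina
Event 1 (swap scarf<->umbrella: now scarf:Nina, umbrella:Eve). State: ring:Nina, card:Wendy, scarf:Nina, umbrella:Eve
Event 2 (give card: Wendy -> Nina). State: ring:Nina, card:Nina, scarf:Nina, umbrella:Eve
Event 3 (give ring: Nina -> Grace). State: ring:Grace, card:Nina, scarf:Nina, umbrella:Eve
Event 4 (swap umbrella<->scarf: now umbrella:Nina, scarf:Eve). State: ring:Grace, card:Nina, scarf:Eve, umbrella:Nina
Event 5 (give umbrella: Nina -> Wendy). State: ring:Grace, card:Nina, scarf:Eve, umbrella:Wendy
Event 6 (swap card<->scarf: now card:Eve, scarf:Nina). State: ring:Grace, card:Eve, scarf:Nina, umbrella:Wendy
Event 7 (swap ring<->umbrella: now ring:Wendy, umbrella:Grace). State: ring:Wendy, card:Eve, scarf:Nina, umbrella:Grace
Event 8 (give umbrella: Grace -> Wendy). State: ring:Wendy, card:Eve, scarf:Nina, umbrella:Wendy
Event 9 (swap card<->ring: now card:Wendy, ring:Eve). State: ring:Eve, card:Wendy, scarf:Nina, umbrella:Wendy
Event 10 (swap umbrella<->ring: now umbrella:Eve, ring:Wendy). State: ring:Wendy, card:Wendy, scarf:Nina, umbrella:Eve
Event 11 (give card: Wendy -> Eve). State: ring:Wendy, card:Eve, scarf:Nina, umbrella:Eve
Event 12 (give ring: Wendy -> Eve). State: ring:Eve, card:Eve, scarf:Nina, umbrella:Eve

Final state: ring:Eve, card:Eve, scarf:Nina, umbrella:Eve
Grace holds: (nothing).

Answer: nothing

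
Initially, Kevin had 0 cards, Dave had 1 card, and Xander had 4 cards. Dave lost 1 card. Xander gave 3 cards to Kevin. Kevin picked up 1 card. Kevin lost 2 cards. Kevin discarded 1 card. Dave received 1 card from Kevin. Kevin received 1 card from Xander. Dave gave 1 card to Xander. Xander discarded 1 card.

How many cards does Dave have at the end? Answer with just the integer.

Answer: 0

Derivation:
Tracking counts step by step:
Start: Kevin=0, Dave=1, Xander=4
Event 1 (Dave -1): Dave: 1 -> 0. State: Kevin=0, Dave=0, Xander=4
Event 2 (Xander -> Kevin, 3): Xander: 4 -> 1, Kevin: 0 -> 3. State: Kevin=3, Dave=0, Xander=1
Event 3 (Kevin +1): Kevin: 3 -> 4. State: Kevin=4, Dave=0, Xander=1
Event 4 (Kevin -2): Kevin: 4 -> 2. State: Kevin=2, Dave=0, Xander=1
Event 5 (Kevin -1): Kevin: 2 -> 1. State: Kevin=1, Dave=0, Xander=1
Event 6 (Kevin -> Dave, 1): Kevin: 1 -> 0, Dave: 0 -> 1. State: Kevin=0, Dave=1, Xander=1
Event 7 (Xander -> Kevin, 1): Xander: 1 -> 0, Kevin: 0 -> 1. State: Kevin=1, Dave=1, Xander=0
Event 8 (Dave -> Xander, 1): Dave: 1 -> 0, Xander: 0 -> 1. State: Kevin=1, Dave=0, Xander=1
Event 9 (Xander -1): Xander: 1 -> 0. State: Kevin=1, Dave=0, Xander=0

Dave's final count: 0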